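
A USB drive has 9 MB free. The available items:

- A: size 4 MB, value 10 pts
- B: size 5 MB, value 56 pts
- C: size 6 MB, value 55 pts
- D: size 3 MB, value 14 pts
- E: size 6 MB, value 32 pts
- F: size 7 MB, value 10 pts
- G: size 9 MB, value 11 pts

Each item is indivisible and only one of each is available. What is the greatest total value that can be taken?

70 pts

This is a 0/1 knapsack; check combinations near the capacity.
- B+D: size 5+3=8, value 56+14=70
- C+D: size 6+3=9, value 55+14=69
- A+B: size 4+5=9, value 10+56=66
- B: size 5, value 56
- C: size 6, value 55
Best: 70 pts.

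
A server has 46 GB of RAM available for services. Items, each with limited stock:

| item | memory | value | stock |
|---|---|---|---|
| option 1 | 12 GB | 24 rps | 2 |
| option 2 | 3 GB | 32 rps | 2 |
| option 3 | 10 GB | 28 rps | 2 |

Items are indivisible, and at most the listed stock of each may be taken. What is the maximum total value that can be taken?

Top feasible selections:
- 1×option 1 + 2×option 2 + 2×option 3: memory 38, value 144
- 2×option 1 + 2×option 2 + 1×option 3: memory 40, value 140
Best: 144 rps.

144 rps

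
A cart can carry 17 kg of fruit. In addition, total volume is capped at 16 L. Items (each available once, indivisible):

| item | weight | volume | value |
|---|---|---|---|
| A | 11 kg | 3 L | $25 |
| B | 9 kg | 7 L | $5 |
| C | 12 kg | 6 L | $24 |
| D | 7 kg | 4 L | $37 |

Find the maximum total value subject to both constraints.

$42

Feasible sets respecting both limits:
- B+D: weight 16, volume 11, value 42
- D: weight 7, volume 4, value 37
- A: weight 11, volume 3, value 25
Best: $42.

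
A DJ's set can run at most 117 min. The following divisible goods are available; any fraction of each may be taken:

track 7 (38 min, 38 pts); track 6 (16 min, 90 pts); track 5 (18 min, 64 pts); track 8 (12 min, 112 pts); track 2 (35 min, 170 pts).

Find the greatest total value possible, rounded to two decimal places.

472.00

Take in order of value per unit:
- track 8 (112/12 per unit): all 12 → value 112, running total 112.00
- track 6 (90/16 per unit): all 16 → value 90, running total 202.00
- track 2 (170/35 per unit): all 35 → value 170, running total 372.00
- track 5 (64/18 per unit): all 18 → value 64, running total 436.00
- track 7 (38/38 per unit): 36 of 38 → value 36×38/38 = 36.0000, running total 472.00
Total 472.00.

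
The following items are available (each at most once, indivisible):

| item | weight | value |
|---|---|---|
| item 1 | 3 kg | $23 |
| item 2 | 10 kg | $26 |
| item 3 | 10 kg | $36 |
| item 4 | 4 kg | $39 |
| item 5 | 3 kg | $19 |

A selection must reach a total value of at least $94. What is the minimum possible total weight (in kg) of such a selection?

17

Subsets with value ≥ 94, sorted by total weight:
- item 1+item 3+item 4: weight 17, value 98
- item 3+item 4+item 5: weight 17, value 94
Minimum weight: 17 kg.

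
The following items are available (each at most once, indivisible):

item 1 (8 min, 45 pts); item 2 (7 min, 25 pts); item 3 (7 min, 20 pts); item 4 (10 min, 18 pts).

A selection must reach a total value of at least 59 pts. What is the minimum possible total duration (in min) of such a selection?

15

Subsets with value ≥ 59, sorted by total duration:
- item 1+item 2: duration 15, value 70
- item 1+item 3: duration 15, value 65
- item 1+item 4: duration 18, value 63
Minimum duration: 15 min.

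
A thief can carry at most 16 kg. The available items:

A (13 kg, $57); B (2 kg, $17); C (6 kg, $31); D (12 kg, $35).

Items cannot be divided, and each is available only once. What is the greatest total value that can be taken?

Check high-value combinations within 16 kg:
- A+B: weight 13+2=15, value 57+17=74
- A: weight 13, value 57
- B+D: weight 2+12=14, value 17+35=52
- B+C: weight 2+6=8, value 17+31=48
- D: weight 12, value 35
Best: $74.

$74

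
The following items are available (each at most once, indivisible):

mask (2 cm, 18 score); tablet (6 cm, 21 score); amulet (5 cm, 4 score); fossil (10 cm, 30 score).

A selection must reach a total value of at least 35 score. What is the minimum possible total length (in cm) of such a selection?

Subsets with value ≥ 35, sorted by total length:
- mask+tablet: length 8, value 39
- mask+fossil: length 12, value 48
- mask+tablet+amulet: length 13, value 43
- tablet+fossil: length 16, value 51
Minimum length: 8 cm.

8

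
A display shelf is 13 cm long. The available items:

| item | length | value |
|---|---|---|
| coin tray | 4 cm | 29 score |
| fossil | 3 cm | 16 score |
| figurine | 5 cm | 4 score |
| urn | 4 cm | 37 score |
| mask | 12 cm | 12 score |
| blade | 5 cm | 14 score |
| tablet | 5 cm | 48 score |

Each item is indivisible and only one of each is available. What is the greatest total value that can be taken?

114 score

Check high-value combinations within 13 cm:
- coin tray+urn+tablet: length 4+4+5=13, value 29+37+48=114
- fossil+urn+tablet: length 3+4+5=12, value 16+37+48=101
- coin tray+fossil+tablet: length 4+3+5=12, value 29+16+48=93
- urn+tablet: length 4+5=9, value 37+48=85
- coin tray+fossil+urn: length 4+3+4=11, value 29+16+37=82
Best: 114 score.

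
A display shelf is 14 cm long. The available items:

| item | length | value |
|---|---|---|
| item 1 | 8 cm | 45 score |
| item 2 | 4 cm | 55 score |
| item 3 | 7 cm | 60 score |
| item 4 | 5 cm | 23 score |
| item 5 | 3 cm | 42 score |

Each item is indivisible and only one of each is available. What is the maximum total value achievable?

157 score

This is a 0/1 knapsack; check combinations near the capacity.
- item 2+item 3+item 5: length 4+7+3=14, value 55+60+42=157
- item 2+item 4+item 5: length 4+5+3=12, value 55+23+42=120
- item 2+item 3: length 4+7=11, value 55+60=115
- item 3+item 5: length 7+3=10, value 60+42=102
Best: 157 score.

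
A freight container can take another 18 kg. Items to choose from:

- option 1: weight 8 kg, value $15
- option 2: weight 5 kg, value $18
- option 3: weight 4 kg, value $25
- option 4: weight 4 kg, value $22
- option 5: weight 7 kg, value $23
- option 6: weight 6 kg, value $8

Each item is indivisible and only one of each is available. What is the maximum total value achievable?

$70

Check high-value combinations within 18 kg:
- option 3+option 4+option 5: weight 4+4+7=15, value 25+22+23=70
- option 2+option 3+option 5: weight 5+4+7=16, value 18+25+23=66
- option 2+option 3+option 4: weight 5+4+4=13, value 18+25+22=65
- option 2+option 4+option 5: weight 5+4+7=16, value 18+22+23=63
Best: $70.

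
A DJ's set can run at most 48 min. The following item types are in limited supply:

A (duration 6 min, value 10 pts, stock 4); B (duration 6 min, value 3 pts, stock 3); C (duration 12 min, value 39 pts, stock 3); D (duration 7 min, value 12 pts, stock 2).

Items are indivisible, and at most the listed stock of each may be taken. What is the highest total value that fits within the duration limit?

137 pts

Best selections within duration 48 and stock limits:
- 2×A + 3×C: duration 48, value 137
- 1×A + 1×B + 3×C: duration 48, value 130
- 3×C + 1×D: duration 43, value 129
- 1×A + 3×C: duration 42, value 127
Best: 137 pts.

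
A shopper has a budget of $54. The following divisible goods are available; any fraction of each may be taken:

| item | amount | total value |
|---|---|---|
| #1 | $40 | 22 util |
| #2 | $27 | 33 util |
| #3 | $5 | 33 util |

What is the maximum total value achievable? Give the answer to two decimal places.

Take in order of value per unit:
- #3 (33/5 per unit): all 5 → value 33, running total 33.00
- #2 (33/27 per unit): all 27 → value 33, running total 66.00
- #1 (22/40 per unit): 22 of 40 → value 22×22/40 = 12.1000, running total 78.10
Total 78.10.

78.10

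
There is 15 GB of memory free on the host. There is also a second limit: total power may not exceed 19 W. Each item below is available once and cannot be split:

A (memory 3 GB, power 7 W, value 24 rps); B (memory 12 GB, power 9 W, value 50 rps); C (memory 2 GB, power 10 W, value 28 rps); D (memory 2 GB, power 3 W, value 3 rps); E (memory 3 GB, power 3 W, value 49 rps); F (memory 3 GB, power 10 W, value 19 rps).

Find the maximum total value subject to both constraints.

99 rps

Feasible sets respecting both limits:
- B+E: memory 15, power 12, value 99
- C+D+E: memory 7, power 16, value 80
- B+C: memory 14, power 19, value 78
Best: 99 rps.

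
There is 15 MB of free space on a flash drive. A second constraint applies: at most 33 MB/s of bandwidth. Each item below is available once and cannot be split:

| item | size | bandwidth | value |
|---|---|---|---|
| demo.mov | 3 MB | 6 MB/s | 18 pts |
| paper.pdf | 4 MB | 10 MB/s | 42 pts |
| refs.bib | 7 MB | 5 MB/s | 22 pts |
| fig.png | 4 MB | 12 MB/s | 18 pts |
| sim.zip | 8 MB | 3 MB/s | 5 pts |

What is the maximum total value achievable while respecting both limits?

82 pts

Feasible sets respecting both limits:
- demo.mov+paper.pdf+refs.bib: size 14, bandwidth 21, value 82
- paper.pdf+refs.bib+fig.png: size 15, bandwidth 27, value 82
- demo.mov+paper.pdf+fig.png: size 11, bandwidth 28, value 78
Best: 82 pts.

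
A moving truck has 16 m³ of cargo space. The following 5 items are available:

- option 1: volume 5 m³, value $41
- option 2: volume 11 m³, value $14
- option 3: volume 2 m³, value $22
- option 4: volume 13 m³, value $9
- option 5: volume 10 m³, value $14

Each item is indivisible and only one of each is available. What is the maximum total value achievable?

$63

This is a 0/1 knapsack; check combinations near the capacity.
- option 1+option 3: volume 5+2=7, value 41+22=63
- option 1+option 5: volume 5+10=15, value 41+14=55
- option 1+option 2: volume 5+11=16, value 41+14=55
- option 1: volume 5, value 41
Best: $63.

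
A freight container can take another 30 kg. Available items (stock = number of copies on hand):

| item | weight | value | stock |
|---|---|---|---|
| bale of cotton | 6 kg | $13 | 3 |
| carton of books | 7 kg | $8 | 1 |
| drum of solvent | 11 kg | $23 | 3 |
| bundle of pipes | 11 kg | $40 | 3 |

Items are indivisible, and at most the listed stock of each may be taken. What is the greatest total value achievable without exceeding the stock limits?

Best selections within weight 30 and stock limits:
- 1×bale of cotton + 2×bundle of pipes: weight 28, value 93
- 1×carton of books + 2×bundle of pipes: weight 29, value 88
- 2×bundle of pipes: weight 22, value 80
Best: $93.

$93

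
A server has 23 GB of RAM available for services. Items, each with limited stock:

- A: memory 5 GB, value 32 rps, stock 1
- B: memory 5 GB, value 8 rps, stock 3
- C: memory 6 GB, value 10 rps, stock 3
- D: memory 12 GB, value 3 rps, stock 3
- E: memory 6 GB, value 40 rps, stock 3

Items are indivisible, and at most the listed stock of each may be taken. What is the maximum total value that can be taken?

Top feasible selections:
- 1×A + 3×E: memory 23, value 152
- 1×B + 3×E: memory 23, value 128
- 1×A + 1×C + 2×E: memory 23, value 122
Best: 152 rps.

152 rps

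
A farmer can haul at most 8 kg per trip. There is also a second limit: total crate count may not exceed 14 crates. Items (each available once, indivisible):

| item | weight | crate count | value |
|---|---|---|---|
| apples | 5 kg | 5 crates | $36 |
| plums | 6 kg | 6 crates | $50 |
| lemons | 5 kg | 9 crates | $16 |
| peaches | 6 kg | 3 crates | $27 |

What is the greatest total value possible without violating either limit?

Feasible sets respecting both limits:
- plums: weight 6, crate count 6, value 50
- apples: weight 5, crate count 5, value 36
- peaches: weight 6, crate count 3, value 27
- lemons: weight 5, crate count 9, value 16
Best: $50.

$50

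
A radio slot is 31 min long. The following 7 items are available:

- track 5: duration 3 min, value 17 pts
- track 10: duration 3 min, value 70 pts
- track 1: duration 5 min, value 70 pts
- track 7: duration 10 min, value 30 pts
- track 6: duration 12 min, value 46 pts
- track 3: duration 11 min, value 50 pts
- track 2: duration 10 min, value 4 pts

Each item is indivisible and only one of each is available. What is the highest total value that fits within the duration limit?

Check high-value combinations within 31 min:
- track 10+track 1+track 6+track 3: duration 3+5+12+11=31, value 70+70+46+50=236
- track 10+track 1+track 7+track 3: duration 3+5+10+11=29, value 70+70+30+50=220
- track 10+track 1+track 7+track 6: duration 3+5+10+12=30, value 70+70+30+46=216
- track 5+track 10+track 1+track 3: duration 3+3+5+11=22, value 17+70+70+50=207
Best: 236 pts.

236 pts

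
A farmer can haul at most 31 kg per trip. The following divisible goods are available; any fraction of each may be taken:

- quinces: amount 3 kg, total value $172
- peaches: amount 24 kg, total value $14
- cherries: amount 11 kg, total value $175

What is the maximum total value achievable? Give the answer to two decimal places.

356.92

Take in order of value per unit:
- quinces (172/3 per unit): all 3 → value 172, running total 172.00
- cherries (175/11 per unit): all 11 → value 175, running total 347.00
- peaches (14/24 per unit): 17 of 24 → value 17×14/24 = 9.9167, running total 356.92
Total 356.92.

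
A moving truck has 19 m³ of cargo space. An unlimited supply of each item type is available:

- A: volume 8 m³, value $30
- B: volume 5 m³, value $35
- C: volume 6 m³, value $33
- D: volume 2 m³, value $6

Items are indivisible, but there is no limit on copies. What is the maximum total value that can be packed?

$117

Best value-per-unit is B at 35/5; filling with it alone gives 3×35 = 105.
Optimal mix: 3×B + 2×D → volume 19, value 117.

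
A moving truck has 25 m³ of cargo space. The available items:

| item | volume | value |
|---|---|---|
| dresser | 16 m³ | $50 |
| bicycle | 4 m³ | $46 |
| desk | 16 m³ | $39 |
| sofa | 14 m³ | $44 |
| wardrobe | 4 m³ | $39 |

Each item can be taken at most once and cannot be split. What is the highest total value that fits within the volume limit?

$135

Check high-value combinations within 25 m³:
- dresser+bicycle+wardrobe: volume 16+4+4=24, value 50+46+39=135
- bicycle+sofa+wardrobe: volume 4+14+4=22, value 46+44+39=129
- bicycle+desk+wardrobe: volume 4+16+4=24, value 46+39+39=124
- dresser+bicycle: volume 16+4=20, value 50+46=96
Best: $135.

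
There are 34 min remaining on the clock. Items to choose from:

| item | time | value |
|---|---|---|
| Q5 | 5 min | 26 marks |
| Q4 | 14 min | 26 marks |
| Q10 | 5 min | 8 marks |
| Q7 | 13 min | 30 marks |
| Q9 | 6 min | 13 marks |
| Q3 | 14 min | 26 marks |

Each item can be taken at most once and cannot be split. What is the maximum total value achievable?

82 marks

This is a 0/1 knapsack; check combinations near the capacity.
- Q5+Q4+Q7: time 5+14+13=32, value 26+26+30=82
- Q5+Q7+Q3: time 5+13+14=32, value 26+30+26=82
- Q5+Q4+Q3: time 5+14+14=33, value 26+26+26=78
- Q5+Q10+Q7+Q9: time 5+5+13+6=29, value 26+8+30+13=77
Best: 82 marks.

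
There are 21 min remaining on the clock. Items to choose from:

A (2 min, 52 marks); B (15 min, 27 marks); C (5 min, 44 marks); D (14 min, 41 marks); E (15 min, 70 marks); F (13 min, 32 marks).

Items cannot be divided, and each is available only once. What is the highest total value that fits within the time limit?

This is a 0/1 knapsack; check combinations near the capacity.
- A+C+D: time 2+5+14=21, value 52+44+41=137
- A+C+F: time 2+5+13=20, value 52+44+32=128
- A+E: time 2+15=17, value 52+70=122
- C+E: time 5+15=20, value 44+70=114
Best: 137 marks.

137 marks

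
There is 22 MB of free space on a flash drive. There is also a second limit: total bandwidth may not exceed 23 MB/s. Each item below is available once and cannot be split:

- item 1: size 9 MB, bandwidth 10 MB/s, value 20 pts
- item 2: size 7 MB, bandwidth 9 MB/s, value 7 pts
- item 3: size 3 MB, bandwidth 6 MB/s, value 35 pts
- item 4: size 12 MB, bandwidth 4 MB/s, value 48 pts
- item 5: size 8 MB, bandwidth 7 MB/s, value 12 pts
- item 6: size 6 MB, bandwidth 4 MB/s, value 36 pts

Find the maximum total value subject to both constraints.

Feasible sets respecting both limits:
- item 3+item 4+item 6: size 21, bandwidth 14, value 119
- item 1+item 3+item 6: size 18, bandwidth 20, value 91
- item 2+item 3+item 4: size 22, bandwidth 19, value 90
- item 4+item 6: size 18, bandwidth 8, value 84
Best: 119 pts.

119 pts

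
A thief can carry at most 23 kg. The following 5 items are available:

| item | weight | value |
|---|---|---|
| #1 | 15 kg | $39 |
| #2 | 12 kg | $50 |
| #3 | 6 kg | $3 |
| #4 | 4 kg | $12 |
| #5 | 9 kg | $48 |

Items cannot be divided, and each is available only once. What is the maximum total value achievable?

Check high-value combinations within 23 kg:
- #2+#5: weight 12+9=21, value 50+48=98
- #2+#3+#4: weight 12+6+4=22, value 50+3+12=65
- #3+#4+#5: weight 6+4+9=19, value 3+12+48=63
Best: $98.

$98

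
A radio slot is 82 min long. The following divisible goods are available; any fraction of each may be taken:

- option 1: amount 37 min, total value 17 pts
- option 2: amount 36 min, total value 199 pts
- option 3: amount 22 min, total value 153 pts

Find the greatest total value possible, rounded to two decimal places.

Take in order of value per unit:
- option 3 (153/22 per unit): all 22 → value 153, running total 153.00
- option 2 (199/36 per unit): all 36 → value 199, running total 352.00
- option 1 (17/37 per unit): 24 of 37 → value 24×17/37 = 11.0270, running total 363.03
Total 363.03.

363.03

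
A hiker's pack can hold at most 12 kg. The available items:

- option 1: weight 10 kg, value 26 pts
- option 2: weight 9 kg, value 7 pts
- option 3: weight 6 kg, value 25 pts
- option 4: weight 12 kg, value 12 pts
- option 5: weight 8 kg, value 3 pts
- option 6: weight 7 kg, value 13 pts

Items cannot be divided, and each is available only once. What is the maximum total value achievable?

26 pts

Check high-value combinations within 12 kg:
- option 1: weight 10, value 26
- option 3: weight 6, value 25
- option 6: weight 7, value 13
- option 4: weight 12, value 12
Best: 26 pts.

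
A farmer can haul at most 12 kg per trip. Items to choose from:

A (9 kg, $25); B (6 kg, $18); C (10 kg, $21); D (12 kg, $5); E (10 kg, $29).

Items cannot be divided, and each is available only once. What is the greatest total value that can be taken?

Check high-value combinations within 12 kg:
- E: weight 10, value 29
- A: weight 9, value 25
- C: weight 10, value 21
- B: weight 6, value 18
Best: $29.

$29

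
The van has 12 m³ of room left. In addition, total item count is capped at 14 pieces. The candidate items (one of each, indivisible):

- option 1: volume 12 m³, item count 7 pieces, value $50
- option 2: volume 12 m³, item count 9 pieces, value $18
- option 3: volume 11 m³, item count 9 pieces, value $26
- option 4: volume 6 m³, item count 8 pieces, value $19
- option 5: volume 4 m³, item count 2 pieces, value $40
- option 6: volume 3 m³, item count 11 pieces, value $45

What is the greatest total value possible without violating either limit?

$85

Feasible sets respecting both limits:
- option 5+option 6: volume 7, item count 13, value 85
- option 4+option 5: volume 10, item count 10, value 59
- option 1: volume 12, item count 7, value 50
Best: $85.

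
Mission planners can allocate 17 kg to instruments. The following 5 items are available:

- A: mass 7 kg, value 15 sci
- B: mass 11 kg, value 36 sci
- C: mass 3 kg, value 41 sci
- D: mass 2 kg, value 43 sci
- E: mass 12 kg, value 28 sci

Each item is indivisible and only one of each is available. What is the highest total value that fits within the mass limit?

Check high-value combinations within 17 kg:
- B+C+D: mass 11+3+2=16, value 36+41+43=120
- C+D+E: mass 3+2+12=17, value 41+43+28=112
- A+C+D: mass 7+3+2=12, value 15+41+43=99
- C+D: mass 3+2=5, value 41+43=84
Best: 120 sci.

120 sci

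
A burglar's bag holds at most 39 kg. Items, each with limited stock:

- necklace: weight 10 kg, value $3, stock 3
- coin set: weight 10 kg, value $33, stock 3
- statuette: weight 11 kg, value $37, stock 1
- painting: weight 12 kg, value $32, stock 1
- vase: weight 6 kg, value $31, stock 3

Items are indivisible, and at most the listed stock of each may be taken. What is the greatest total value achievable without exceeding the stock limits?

$163

Top feasible selections:
- 1×coin set + 1×statuette + 3×vase: weight 39, value 163
- 2×coin set + 3×vase: weight 38, value 159
Best: $163.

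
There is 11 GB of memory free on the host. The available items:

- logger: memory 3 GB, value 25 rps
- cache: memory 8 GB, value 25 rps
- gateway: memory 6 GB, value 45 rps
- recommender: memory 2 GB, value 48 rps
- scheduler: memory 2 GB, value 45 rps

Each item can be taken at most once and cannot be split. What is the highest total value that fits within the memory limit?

Check high-value combinations within 11 GB:
- gateway+recommender+scheduler: memory 6+2+2=10, value 45+48+45=138
- logger+recommender+scheduler: memory 3+2+2=7, value 25+48+45=118
- logger+gateway+recommender: memory 3+6+2=11, value 25+45+48=118
- logger+gateway+scheduler: memory 3+6+2=11, value 25+45+45=115
Best: 138 rps.

138 rps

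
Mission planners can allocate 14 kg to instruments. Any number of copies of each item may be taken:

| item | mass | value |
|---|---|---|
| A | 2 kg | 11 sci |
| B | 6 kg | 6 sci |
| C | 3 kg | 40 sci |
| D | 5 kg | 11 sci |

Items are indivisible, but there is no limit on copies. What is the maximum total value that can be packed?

171 sci

Best value-per-unit is C at 40/3; filling with it alone gives 4×40 = 160.
Optimal mix: 1×A + 4×C → mass 14, value 171.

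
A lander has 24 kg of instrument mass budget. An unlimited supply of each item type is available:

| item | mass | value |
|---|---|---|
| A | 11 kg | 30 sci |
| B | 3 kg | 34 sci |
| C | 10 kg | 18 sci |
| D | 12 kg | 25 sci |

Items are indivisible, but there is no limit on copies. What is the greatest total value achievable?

272 sci

Best value-per-unit is B at 34/3, and filling with it alone uses mass 8×3=24. No mix of the others beats 8×34 = 272.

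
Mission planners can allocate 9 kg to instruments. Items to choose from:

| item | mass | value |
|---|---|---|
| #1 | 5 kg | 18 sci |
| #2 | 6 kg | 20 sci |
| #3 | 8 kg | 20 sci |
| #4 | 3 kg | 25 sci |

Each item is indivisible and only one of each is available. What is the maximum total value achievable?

Check high-value combinations within 9 kg:
- #2+#4: mass 6+3=9, value 20+25=45
- #1+#4: mass 5+3=8, value 18+25=43
- #4: mass 3, value 25
- #2: mass 6, value 20
Best: 45 sci.

45 sci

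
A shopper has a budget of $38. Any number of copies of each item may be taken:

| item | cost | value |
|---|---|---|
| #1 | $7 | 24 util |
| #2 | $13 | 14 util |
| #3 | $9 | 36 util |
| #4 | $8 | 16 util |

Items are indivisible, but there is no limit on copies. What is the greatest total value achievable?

144 util

Best value-per-unit is #3 at 36/9, and filling with it alone uses cost 4×9=36. No mix of the others beats 4×36 = 144.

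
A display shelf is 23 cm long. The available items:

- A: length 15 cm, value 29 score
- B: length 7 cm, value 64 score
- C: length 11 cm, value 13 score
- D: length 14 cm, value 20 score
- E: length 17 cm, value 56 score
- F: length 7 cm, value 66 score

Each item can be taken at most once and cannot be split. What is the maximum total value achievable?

130 score

This is a 0/1 knapsack; check combinations near the capacity.
- B+F: length 7+7=14, value 64+66=130
- A+F: length 15+7=22, value 29+66=95
- A+B: length 15+7=22, value 29+64=93
- D+F: length 14+7=21, value 20+66=86
Best: 130 score.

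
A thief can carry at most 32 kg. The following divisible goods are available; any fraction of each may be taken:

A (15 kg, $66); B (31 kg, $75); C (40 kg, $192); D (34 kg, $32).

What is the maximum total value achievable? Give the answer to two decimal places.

153.60

Take in order of value per unit:
- C (192/40 per unit): 32 of 40 → value 32×192/40 = 153.6000, running total 153.60
Total 153.60.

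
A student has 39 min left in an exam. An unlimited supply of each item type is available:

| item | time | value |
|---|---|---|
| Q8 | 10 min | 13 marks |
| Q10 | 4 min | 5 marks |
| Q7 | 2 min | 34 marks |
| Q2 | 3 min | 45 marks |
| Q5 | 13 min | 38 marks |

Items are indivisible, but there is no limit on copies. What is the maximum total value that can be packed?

Best value-per-unit is Q7 at 34/2; filling with it alone gives 19×34 = 646.
Optimal mix: 18×Q7 + 1×Q2 → time 39, value 657.

657 marks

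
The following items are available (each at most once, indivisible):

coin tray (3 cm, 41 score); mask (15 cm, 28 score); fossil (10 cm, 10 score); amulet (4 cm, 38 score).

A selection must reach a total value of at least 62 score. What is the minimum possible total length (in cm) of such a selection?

7

Subsets with value ≥ 62, sorted by total length:
- coin tray+amulet: length 7, value 79
- coin tray+fossil+amulet: length 17, value 89
- coin tray+mask: length 18, value 69
- mask+amulet: length 19, value 66
Minimum length: 7 cm.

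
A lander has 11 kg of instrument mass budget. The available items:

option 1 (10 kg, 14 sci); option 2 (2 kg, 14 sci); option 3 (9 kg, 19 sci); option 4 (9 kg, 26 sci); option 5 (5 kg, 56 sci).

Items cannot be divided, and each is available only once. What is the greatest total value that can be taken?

Check high-value combinations within 11 kg:
- option 2+option 5: mass 2+5=7, value 14+56=70
- option 5: mass 5, value 56
- option 2+option 4: mass 2+9=11, value 14+26=40
- option 2+option 3: mass 2+9=11, value 14+19=33
- option 4: mass 9, value 26
Best: 70 sci.

70 sci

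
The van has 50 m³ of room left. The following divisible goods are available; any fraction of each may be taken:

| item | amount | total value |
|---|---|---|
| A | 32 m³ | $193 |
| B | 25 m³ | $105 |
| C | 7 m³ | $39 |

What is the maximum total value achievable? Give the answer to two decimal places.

278.20

Take in order of value per unit:
- A (193/32 per unit): all 32 → value 193, running total 193.00
- C (39/7 per unit): all 7 → value 39, running total 232.00
- B (105/25 per unit): 11 of 25 → value 11×105/25 = 46.2000, running total 278.20
Total 278.20.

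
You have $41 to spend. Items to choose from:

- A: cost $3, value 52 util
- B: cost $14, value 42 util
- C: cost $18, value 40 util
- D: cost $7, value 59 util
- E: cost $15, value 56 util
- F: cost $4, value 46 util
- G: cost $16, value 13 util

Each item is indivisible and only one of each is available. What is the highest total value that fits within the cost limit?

Check high-value combinations within $41:
- A+D+E+F: cost 3+7+15+4=29, value 52+59+56+46=213
- A+B+D+E: cost 3+14+7+15=39, value 52+42+59+56=209
- B+D+E+F: cost 14+7+15+4=40, value 42+59+56+46=203
- A+B+D+F: cost 3+14+7+4=28, value 52+42+59+46=199
Best: 213 util.

213 util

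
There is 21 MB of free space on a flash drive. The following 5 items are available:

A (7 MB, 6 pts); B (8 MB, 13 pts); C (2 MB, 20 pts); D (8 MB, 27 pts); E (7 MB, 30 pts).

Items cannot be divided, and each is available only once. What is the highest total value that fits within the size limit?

77 pts

Check high-value combinations within 21 MB:
- C+D+E: size 2+8+7=17, value 20+27+30=77
- B+C+E: size 8+2+7=17, value 13+20+30=63
- B+C+D: size 8+2+8=18, value 13+20+27=60
Best: 77 pts.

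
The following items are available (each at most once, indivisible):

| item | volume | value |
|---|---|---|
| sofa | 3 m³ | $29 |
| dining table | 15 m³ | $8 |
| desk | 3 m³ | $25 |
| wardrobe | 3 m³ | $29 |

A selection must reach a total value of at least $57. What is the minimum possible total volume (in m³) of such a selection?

6

Subsets with value ≥ 57, sorted by total volume:
- sofa+wardrobe: volume 6, value 58
- sofa+desk+wardrobe: volume 9, value 83
- sofa+dining table+wardrobe: volume 21, value 66
- sofa+dining table+desk: volume 21, value 62
Minimum volume: 6 m³.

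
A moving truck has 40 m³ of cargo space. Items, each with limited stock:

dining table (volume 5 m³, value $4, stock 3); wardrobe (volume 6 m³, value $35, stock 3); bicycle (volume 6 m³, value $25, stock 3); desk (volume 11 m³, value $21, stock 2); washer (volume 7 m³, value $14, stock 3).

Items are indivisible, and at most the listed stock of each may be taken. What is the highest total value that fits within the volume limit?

$180

Best selections within volume 40 and stock limits:
- 3×wardrobe + 3×bicycle: volume 36, value 180
- 3×wardrobe + 2×bicycle + 1×washer: volume 37, value 169
- 2×dining table + 3×wardrobe + 2×bicycle: volume 40, value 163
Best: $180.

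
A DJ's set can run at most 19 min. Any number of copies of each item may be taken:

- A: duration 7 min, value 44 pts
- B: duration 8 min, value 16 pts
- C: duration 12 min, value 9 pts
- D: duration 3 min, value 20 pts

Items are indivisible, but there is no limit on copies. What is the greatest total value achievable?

Best value-per-unit is D at 20/3; filling with it alone gives 6×20 = 120.
Optimal mix: 1×A + 4×D → duration 19, value 124.

124 pts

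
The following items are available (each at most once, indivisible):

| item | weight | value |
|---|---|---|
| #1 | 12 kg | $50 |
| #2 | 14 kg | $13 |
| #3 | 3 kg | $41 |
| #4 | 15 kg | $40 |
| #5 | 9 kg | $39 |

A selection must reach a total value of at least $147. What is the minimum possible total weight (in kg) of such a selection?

Subsets with value ≥ 147, sorted by total weight:
- #1+#3+#4+#5: weight 39, value 170
- #1+#2+#3+#4+#5: weight 53, value 183
Minimum weight: 39 kg.

39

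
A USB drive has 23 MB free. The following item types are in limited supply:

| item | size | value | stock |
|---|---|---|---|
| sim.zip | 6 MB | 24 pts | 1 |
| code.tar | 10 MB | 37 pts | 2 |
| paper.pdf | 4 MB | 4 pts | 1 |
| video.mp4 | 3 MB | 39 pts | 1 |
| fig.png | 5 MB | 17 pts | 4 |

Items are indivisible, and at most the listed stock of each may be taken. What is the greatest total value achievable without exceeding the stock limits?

113 pts

Top feasible selections:
- 2×code.tar + 1×video.mp4: size 23, value 113
- 1×code.tar + 1×video.mp4 + 2×fig.png: size 23, value 110
- 1×video.mp4 + 4×fig.png: size 23, value 107
Best: 113 pts.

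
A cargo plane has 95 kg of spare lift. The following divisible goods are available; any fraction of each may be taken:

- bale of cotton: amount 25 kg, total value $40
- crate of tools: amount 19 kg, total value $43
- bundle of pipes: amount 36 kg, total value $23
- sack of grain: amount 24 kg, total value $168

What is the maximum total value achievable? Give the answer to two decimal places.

Take in order of value per unit:
- sack of grain (168/24 per unit): all 24 → value 168, running total 168.00
- crate of tools (43/19 per unit): all 19 → value 43, running total 211.00
- bale of cotton (40/25 per unit): all 25 → value 40, running total 251.00
- bundle of pipes (23/36 per unit): 27 of 36 → value 27×23/36 = 17.2500, running total 268.25
Total 268.25.

268.25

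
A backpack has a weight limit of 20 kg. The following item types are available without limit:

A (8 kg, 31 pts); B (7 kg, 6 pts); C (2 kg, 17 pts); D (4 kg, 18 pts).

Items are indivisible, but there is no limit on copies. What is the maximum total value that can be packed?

Best value-per-unit is C at 17/2, and filling with it alone uses weight 10×2=20. No mix of the others beats 10×17 = 170.

170 pts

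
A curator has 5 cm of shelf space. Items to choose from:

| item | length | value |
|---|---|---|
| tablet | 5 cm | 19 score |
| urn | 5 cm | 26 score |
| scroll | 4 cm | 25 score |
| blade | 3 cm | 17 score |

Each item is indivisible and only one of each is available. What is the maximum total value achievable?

Check high-value combinations within 5 cm:
- urn: length 5, value 26
- scroll: length 4, value 25
- tablet: length 5, value 19
- blade: length 3, value 17
Best: 26 score.

26 score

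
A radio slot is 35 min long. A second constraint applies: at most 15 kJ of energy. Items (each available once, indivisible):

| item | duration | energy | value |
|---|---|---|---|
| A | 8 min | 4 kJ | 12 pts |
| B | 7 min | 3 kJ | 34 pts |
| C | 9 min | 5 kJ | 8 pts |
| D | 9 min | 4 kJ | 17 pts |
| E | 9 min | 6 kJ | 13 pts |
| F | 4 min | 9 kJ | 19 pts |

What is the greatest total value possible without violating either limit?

64 pts

Feasible sets respecting both limits:
- B+D+E: duration 25, energy 13, value 64
- A+B+D: duration 24, energy 11, value 63
- B+C+D: duration 25, energy 12, value 59
Best: 64 pts.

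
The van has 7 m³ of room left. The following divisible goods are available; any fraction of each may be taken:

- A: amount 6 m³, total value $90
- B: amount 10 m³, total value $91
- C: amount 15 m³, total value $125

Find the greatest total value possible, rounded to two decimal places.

Take in order of value per unit:
- A (90/6 per unit): all 6 → value 90, running total 90.00
- B (91/10 per unit): 1 of 10 → value 1×91/10 = 9.1000, running total 99.10
Total 99.10.

99.10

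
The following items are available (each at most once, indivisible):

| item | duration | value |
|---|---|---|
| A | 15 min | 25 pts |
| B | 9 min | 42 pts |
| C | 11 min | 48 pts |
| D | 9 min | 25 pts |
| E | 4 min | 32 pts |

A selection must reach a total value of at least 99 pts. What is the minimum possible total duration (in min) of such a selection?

22

Subsets with value ≥ 99, sorted by total duration:
- B+D+E: duration 22, value 99
- B+C+E: duration 24, value 122
Minimum duration: 22 min.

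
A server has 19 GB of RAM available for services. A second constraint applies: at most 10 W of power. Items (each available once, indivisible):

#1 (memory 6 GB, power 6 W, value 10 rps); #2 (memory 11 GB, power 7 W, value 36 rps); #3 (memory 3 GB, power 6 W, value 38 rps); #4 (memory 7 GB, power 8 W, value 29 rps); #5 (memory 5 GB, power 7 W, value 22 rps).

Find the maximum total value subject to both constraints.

Feasible sets respecting both limits:
- #3: memory 3, power 6, value 38
- #2: memory 11, power 7, value 36
- #4: memory 7, power 8, value 29
- #5: memory 5, power 7, value 22
Best: 38 rps.

38 rps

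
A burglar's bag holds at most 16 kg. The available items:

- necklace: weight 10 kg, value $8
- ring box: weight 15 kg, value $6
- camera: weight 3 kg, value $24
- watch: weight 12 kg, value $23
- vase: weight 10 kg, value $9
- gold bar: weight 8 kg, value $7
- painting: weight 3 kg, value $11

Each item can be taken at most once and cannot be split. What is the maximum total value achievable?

$47

Check high-value combinations within 16 kg:
- camera+watch: weight 3+12=15, value 24+23=47
- camera+vase+painting: weight 3+10+3=16, value 24+9+11=44
- necklace+camera+painting: weight 10+3+3=16, value 8+24+11=43
Best: $47.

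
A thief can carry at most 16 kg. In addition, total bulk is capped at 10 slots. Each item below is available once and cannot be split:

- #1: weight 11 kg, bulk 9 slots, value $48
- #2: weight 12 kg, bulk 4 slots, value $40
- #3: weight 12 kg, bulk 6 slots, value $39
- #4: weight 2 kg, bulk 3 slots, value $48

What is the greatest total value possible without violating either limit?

$88

Feasible sets respecting both limits:
- #2+#4: weight 14, bulk 7, value 88
- #3+#4: weight 14, bulk 9, value 87
- #1: weight 11, bulk 9, value 48
Best: $88.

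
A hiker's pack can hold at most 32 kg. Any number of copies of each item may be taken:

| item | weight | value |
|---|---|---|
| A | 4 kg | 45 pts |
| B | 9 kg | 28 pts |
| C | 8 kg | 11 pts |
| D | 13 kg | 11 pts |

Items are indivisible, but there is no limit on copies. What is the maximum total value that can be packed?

360 pts

Best value-per-unit is A at 45/4, and filling with it alone uses weight 8×4=32. No mix of the others beats 8×45 = 360.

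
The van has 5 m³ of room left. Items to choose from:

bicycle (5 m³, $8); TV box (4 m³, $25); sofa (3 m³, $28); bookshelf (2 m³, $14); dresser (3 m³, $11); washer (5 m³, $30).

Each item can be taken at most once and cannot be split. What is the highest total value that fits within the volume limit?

Check high-value combinations within 5 m³:
- sofa+bookshelf: volume 3+2=5, value 28+14=42
- washer: volume 5, value 30
- sofa: volume 3, value 28
- TV box: volume 4, value 25
Best: $42.

$42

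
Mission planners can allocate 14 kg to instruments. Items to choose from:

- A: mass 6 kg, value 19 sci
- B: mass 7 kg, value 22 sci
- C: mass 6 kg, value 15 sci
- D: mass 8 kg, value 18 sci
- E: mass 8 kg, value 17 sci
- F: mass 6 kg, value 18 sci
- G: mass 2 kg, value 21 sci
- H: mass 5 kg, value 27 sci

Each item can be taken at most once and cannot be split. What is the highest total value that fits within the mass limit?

70 sci

Check high-value combinations within 14 kg:
- B+G+H: mass 7+2+5=14, value 22+21+27=70
- A+G+H: mass 6+2+5=13, value 19+21+27=67
- F+G+H: mass 6+2+5=13, value 18+21+27=66
- C+G+H: mass 6+2+5=13, value 15+21+27=63
- A+F+G: mass 6+6+2=14, value 19+18+21=58
Best: 70 sci.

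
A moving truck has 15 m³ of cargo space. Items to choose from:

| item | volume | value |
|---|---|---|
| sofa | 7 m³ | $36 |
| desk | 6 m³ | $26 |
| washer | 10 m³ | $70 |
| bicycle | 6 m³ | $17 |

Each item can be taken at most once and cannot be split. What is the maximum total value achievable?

This is a 0/1 knapsack; check combinations near the capacity.
- washer: volume 10, value 70
- sofa+desk: volume 7+6=13, value 36+26=62
- sofa+bicycle: volume 7+6=13, value 36+17=53
Best: $70.

$70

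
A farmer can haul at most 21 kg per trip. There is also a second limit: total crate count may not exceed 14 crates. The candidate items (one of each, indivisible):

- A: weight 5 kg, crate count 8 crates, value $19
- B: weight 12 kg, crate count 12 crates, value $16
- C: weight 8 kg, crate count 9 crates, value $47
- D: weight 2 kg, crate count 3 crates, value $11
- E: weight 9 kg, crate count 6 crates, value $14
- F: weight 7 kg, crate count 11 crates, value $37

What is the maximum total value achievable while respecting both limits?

Feasible sets respecting both limits:
- C+D: weight 10, crate count 12, value 58
- D+F: weight 9, crate count 14, value 48
- C: weight 8, crate count 9, value 47
- F: weight 7, crate count 11, value 37
Best: $58.

$58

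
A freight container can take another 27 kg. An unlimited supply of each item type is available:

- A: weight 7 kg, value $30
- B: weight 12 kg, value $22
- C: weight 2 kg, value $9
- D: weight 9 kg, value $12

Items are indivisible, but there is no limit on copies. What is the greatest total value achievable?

Best value-per-unit is C at 9/2; filling with it alone gives 13×9 = 117.
Optimal mix: 1×A + 10×C → weight 27, value 120.

$120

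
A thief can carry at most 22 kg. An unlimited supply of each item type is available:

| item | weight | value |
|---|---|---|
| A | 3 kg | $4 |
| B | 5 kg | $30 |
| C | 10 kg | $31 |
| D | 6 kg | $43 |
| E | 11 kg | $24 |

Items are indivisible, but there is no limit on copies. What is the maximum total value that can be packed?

Best value-per-unit is D at 43/6; filling with it alone gives 3×43 = 129.
Optimal mix: 2×B + 2×D → weight 22, value 146.

$146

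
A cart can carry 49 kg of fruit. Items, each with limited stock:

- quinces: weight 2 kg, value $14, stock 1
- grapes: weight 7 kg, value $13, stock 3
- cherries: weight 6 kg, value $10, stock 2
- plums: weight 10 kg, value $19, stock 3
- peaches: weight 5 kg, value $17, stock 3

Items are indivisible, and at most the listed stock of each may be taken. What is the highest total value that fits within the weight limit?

Best selections within weight 49 and stock limits:
- 1×quinces + 3×grapes + 1×plums + 3×peaches: weight 48, value 123
- 1×quinces + 2×cherries + 2×plums + 3×peaches: weight 49, value 123
Best: $123.

$123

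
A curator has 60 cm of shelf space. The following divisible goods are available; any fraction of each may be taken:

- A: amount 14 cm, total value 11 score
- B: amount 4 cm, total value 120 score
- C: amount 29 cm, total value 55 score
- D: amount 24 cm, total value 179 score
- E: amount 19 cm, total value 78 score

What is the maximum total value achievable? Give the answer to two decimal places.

Take in order of value per unit:
- B (120/4 per unit): all 4 → value 120, running total 120.00
- D (179/24 per unit): all 24 → value 179, running total 299.00
- E (78/19 per unit): all 19 → value 78, running total 377.00
- C (55/29 per unit): 13 of 29 → value 13×55/29 = 24.6552, running total 401.66
Total 401.66.

401.66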